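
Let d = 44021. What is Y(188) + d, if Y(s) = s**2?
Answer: 79365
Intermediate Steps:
Y(188) + d = 188**2 + 44021 = 35344 + 44021 = 79365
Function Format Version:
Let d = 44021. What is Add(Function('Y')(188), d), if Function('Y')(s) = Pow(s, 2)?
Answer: 79365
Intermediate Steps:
Add(Function('Y')(188), d) = Add(Pow(188, 2), 44021) = Add(35344, 44021) = 79365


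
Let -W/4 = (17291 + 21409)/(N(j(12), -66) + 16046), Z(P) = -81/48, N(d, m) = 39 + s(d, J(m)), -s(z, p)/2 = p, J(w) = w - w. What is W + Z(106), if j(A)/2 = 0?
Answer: -582219/51472 ≈ -11.311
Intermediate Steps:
J(w) = 0
s(z, p) = -2*p
j(A) = 0 (j(A) = 2*0 = 0)
N(d, m) = 39 (N(d, m) = 39 - 2*0 = 39 + 0 = 39)
Z(P) = -27/16 (Z(P) = -81*1/48 = -27/16)
W = -30960/3217 (W = -4*(17291 + 21409)/(39 + 16046) = -154800/16085 = -4*7740/3217 = -30960/3217 ≈ -9.6239)
W + Z(106) = -30960/3217 - 27/16 = -582219/51472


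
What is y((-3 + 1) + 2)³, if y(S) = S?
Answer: 0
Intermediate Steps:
y((-3 + 1) + 2)³ = ((-3 + 1) + 2)³ = (-2 + 2)³ = 0³ = 0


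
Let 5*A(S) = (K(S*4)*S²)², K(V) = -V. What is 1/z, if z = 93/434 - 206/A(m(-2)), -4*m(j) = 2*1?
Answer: -14/57677 ≈ -0.00024273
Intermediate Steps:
m(j) = -½ (m(j) = -1/2 = -¼*2 = -½)
A(S) = 16*S⁶/5 (A(S) = ((-S*4)*S²)²/5 = ((-4*S)*S²)²/5 = (-4*S³)²/5 = (16*S⁶)/5 = 16*S⁶/5)
z = -57677/14 (z = 93/434 - 206/(16*(-½)⁶/5) = 93*(1/434) - 206/((16/5)*(1/64)) = 3/14 - 206/1/20 = 3/14 - 206*20 = 3/14 - 4120 = -57677/14 ≈ -4119.8)
1/z = 1/(-57677/14) = -14/57677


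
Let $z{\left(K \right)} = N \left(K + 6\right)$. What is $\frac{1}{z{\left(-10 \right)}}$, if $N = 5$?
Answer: $- \frac{1}{20} \approx -0.05$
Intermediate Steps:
$z{\left(K \right)} = 30 + 5 K$ ($z{\left(K \right)} = 5 \left(K + 6\right) = 5 \left(6 + K\right) = 30 + 5 K$)
$\frac{1}{z{\left(-10 \right)}} = \frac{1}{30 + 5 \left(-10\right)} = \frac{1}{30 - 50} = \frac{1}{-20} = - \frac{1}{20}$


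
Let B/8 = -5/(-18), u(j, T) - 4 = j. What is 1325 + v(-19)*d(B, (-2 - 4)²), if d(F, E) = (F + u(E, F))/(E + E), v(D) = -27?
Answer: 7855/6 ≈ 1309.2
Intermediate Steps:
u(j, T) = 4 + j
B = 20/9 (B = 8*(-5/(-18)) = 8*(-5*(-1/18)) = 8*(5/18) = 20/9 ≈ 2.2222)
d(F, E) = (4 + E + F)/(2*E) (d(F, E) = (F + (4 + E))/(E + E) = (4 + E + F)/((2*E)) = (4 + E + F)*(1/(2*E)) = (4 + E + F)/(2*E))
1325 + v(-19)*d(B, (-2 - 4)²) = 1325 - 27*(4 + (-2 - 4)² + 20/9)/(2*((-2 - 4)²)) = 1325 - 27*(4 + (-6)² + 20/9)/(2*((-6)²)) = 1325 - 27*(4 + 36 + 20/9)/(2*36) = 1325 - 27*380/(2*36*9) = 1325 - 27*95/162 = 1325 - 95/6 = 7855/6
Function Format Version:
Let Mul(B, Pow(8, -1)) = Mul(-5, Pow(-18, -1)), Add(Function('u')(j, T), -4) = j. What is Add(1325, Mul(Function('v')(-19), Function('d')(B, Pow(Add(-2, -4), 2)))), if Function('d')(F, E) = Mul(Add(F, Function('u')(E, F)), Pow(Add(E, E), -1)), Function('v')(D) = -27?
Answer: Rational(7855, 6) ≈ 1309.2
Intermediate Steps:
Function('u')(j, T) = Add(4, j)
B = Rational(20, 9) (B = Mul(8, Mul(-5, Pow(-18, -1))) = Mul(8, Mul(-5, Rational(-1, 18))) = Mul(8, Rational(5, 18)) = Rational(20, 9) ≈ 2.2222)
Function('d')(F, E) = Mul(Rational(1, 2), Pow(E, -1), Add(4, E, F)) (Function('d')(F, E) = Mul(Add(F, Add(4, E)), Pow(Add(E, E), -1)) = Mul(Add(4, E, F), Pow(Mul(2, E), -1)) = Mul(Add(4, E, F), Mul(Rational(1, 2), Pow(E, -1))) = Mul(Rational(1, 2), Pow(E, -1), Add(4, E, F)))
Add(1325, Mul(Function('v')(-19), Function('d')(B, Pow(Add(-2, -4), 2)))) = Add(1325, Mul(-27, Mul(Rational(1, 2), Pow(Pow(Add(-2, -4), 2), -1), Add(4, Pow(Add(-2, -4), 2), Rational(20, 9))))) = Add(1325, Mul(-27, Mul(Rational(1, 2), Pow(Pow(-6, 2), -1), Add(4, Pow(-6, 2), Rational(20, 9))))) = Add(1325, Mul(-27, Mul(Rational(1, 2), Pow(36, -1), Add(4, 36, Rational(20, 9))))) = Add(1325, Mul(-27, Mul(Rational(1, 2), Rational(1, 36), Rational(380, 9)))) = Add(1325, Mul(-27, Rational(95, 162))) = Add(1325, Rational(-95, 6)) = Rational(7855, 6)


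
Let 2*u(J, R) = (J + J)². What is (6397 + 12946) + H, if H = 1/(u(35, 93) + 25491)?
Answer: 540462764/27941 ≈ 19343.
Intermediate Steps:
u(J, R) = 2*J² (u(J, R) = (J + J)²/2 = (2*J)²/2 = (4*J²)/2 = 2*J²)
H = 1/27941 (H = 1/(2*35² + 25491) = 1/(2*1225 + 25491) = 1/(2450 + 25491) = 1/27941 ≈ 3.5790e-5)
(6397 + 12946) + H = (6397 + 12946) + 1/27941 = 19343 + 1/27941 = 540462764/27941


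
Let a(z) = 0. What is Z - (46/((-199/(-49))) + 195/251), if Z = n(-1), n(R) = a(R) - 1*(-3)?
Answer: -454712/49949 ≈ -9.1035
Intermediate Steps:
n(R) = 3 (n(R) = 0 - 1*(-3) = 0 + 3 = 3)
Z = 3
Z - (46/((-199/(-49))) + 195/251) = 3 - (46/((-199/(-49))) + 195/251) = 3 - (46/((-199*(-1/49))) + 195*(1/251)) = 3 - (46/(199/49) + 195/251) = 3 - (46*(49/199) + 195/251) = 3 - (2254/199 + 195/251) = 3 - 1*604559/49949 = 3 - 604559/49949 = -454712/49949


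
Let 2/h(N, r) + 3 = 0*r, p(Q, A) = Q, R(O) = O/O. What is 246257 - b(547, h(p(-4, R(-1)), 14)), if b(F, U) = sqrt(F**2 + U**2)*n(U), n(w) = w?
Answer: 246257 + 2*sqrt(2692885)/9 ≈ 2.4662e+5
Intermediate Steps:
R(O) = 1
h(N, r) = -2/3 (h(N, r) = 2/(-3 + 0*r) = 2/(-3 + 0) = 2/(-3) = 2*(-1/3) = -2/3)
b(F, U) = U*sqrt(F**2 + U**2) (b(F, U) = sqrt(F**2 + U**2)*U = U*sqrt(F**2 + U**2))
246257 - b(547, h(p(-4, R(-1)), 14)) = 246257 - (-2)*sqrt(547**2 + (-2/3)**2)/3 = 246257 - (-2)*sqrt(299209 + 4/9)/3 = 246257 - (-2)*sqrt(2692885/9)/3 = 246257 - (-2)*sqrt(2692885)/3/3 = 246257 - (-2)*sqrt(2692885)/9 = 246257 + 2*sqrt(2692885)/9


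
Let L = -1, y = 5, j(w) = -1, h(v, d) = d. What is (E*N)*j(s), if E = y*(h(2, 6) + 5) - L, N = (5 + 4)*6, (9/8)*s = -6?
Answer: -3024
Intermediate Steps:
s = -16/3 (s = (8/9)*(-6) = -16/3 ≈ -5.3333)
N = 54 (N = 9*6 = 54)
E = 56 (E = 5*(6 + 5) - 1*(-1) = 5*11 + 1 = 55 + 1 = 56)
(E*N)*j(s) = (56*54)*(-1) = 3024*(-1) = -3024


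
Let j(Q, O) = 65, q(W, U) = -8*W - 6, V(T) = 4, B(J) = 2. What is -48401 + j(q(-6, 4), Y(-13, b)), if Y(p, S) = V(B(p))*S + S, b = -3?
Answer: -48336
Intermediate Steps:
Y(p, S) = 5*S (Y(p, S) = 4*S + S = 5*S)
q(W, U) = -6 - 8*W
-48401 + j(q(-6, 4), Y(-13, b)) = -48401 + 65 = -48336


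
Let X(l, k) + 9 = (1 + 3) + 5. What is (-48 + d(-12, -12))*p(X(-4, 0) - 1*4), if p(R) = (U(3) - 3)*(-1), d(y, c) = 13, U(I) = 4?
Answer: 35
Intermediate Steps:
X(l, k) = 0 (X(l, k) = -9 + ((1 + 3) + 5) = -9 + (4 + 5) = -9 + 9 = 0)
p(R) = -1 (p(R) = (4 - 3)*(-1) = 1*(-1) = -1)
(-48 + d(-12, -12))*p(X(-4, 0) - 1*4) = (-48 + 13)*(-1) = -35*(-1) = 35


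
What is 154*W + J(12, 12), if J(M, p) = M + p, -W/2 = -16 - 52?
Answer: 20968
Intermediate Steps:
W = 136 (W = -2*(-16 - 52) = -2*(-68) = 136)
154*W + J(12, 12) = 154*136 + (12 + 12) = 20944 + 24 = 20968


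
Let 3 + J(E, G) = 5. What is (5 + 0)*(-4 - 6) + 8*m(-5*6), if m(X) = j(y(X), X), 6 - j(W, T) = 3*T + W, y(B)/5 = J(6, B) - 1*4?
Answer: 798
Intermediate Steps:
J(E, G) = 2 (J(E, G) = -3 + 5 = 2)
y(B) = -10 (y(B) = 5*(2 - 1*4) = 5*(2 - 4) = 5*(-2) = -10)
j(W, T) = 6 - W - 3*T (j(W, T) = 6 - (3*T + W) = 6 - (W + 3*T) = 6 + (-W - 3*T) = 6 - W - 3*T)
m(X) = 16 - 3*X (m(X) = 6 - 1*(-10) - 3*X = 6 + 10 - 3*X = 16 - 3*X)
(5 + 0)*(-4 - 6) + 8*m(-5*6) = (5 + 0)*(-4 - 6) + 8*(16 - (-15)*6) = 5*(-10) + 8*(16 - 3*(-30)) = -50 + 8*(16 + 90) = -50 + 8*106 = -50 + 848 = 798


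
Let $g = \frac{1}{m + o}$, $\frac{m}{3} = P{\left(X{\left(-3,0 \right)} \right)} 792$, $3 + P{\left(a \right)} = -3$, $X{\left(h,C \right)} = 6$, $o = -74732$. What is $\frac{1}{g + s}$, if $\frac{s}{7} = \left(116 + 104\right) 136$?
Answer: $\frac{88988}{18637646719} \approx 4.7746 \cdot 10^{-6}$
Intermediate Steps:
$P{\left(a \right)} = -6$ ($P{\left(a \right)} = -3 - 3 = -6$)
$s = 209440$ ($s = 7 \left(116 + 104\right) 136 = 7 \cdot 220 \cdot 136 = 7 \cdot 29920 = 209440$)
$m = -14256$ ($m = 3 \left(\left(-6\right) 792\right) = 3 \left(-4752\right) = -14256$)
$g = - \frac{1}{88988}$ ($g = \frac{1}{-14256 - 74732} = \frac{1}{-88988} = - \frac{1}{88988} \approx -1.1237 \cdot 10^{-5}$)
$\frac{1}{g + s} = \frac{1}{- \frac{1}{88988} + 209440} = \frac{1}{\frac{18637646719}{88988}} = \frac{88988}{18637646719}$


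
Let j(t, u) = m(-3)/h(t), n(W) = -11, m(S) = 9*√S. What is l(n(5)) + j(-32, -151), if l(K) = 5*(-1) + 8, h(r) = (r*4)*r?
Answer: 3 + 9*I*√3/4096 ≈ 3.0 + 0.0038058*I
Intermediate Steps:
h(r) = 4*r² (h(r) = (4*r)*r = 4*r²)
j(t, u) = 9*I*√3/(4*t²) (j(t, u) = (9*√(-3))/((4*t²)) = (9*(I*√3))*(1/(4*t²)) = (9*I*√3)*(1/(4*t²)) = 9*I*√3/(4*t²))
l(K) = 3 (l(K) = -5 + 8 = 3)
l(n(5)) + j(-32, -151) = 3 + (9/4)*I*√3/(-32)² = 3 + (9/4)*I*√3*(1/1024) = 3 + 9*I*√3/4096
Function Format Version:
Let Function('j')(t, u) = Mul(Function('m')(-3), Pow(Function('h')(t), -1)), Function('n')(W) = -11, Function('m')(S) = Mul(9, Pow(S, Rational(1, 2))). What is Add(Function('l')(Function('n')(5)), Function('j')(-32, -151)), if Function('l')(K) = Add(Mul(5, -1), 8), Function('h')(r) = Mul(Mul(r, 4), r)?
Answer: Add(3, Mul(Rational(9, 4096), I, Pow(3, Rational(1, 2)))) ≈ Add(3.0000, Mul(0.0038058, I))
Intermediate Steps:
Function('h')(r) = Mul(4, Pow(r, 2)) (Function('h')(r) = Mul(Mul(4, r), r) = Mul(4, Pow(r, 2)))
Function('j')(t, u) = Mul(Rational(9, 4), I, Pow(3, Rational(1, 2)), Pow(t, -2)) (Function('j')(t, u) = Mul(Mul(9, Pow(-3, Rational(1, 2))), Pow(Mul(4, Pow(t, 2)), -1)) = Mul(Mul(9, Mul(I, Pow(3, Rational(1, 2)))), Mul(Rational(1, 4), Pow(t, -2))) = Mul(Mul(9, I, Pow(3, Rational(1, 2))), Mul(Rational(1, 4), Pow(t, -2))) = Mul(Rational(9, 4), I, Pow(3, Rational(1, 2)), Pow(t, -2)))
Function('l')(K) = 3 (Function('l')(K) = Add(-5, 8) = 3)
Add(Function('l')(Function('n')(5)), Function('j')(-32, -151)) = Add(3, Mul(Rational(9, 4), I, Pow(3, Rational(1, 2)), Pow(-32, -2))) = Add(3, Mul(Rational(9, 4), I, Pow(3, Rational(1, 2)), Rational(1, 1024))) = Add(3, Mul(Rational(9, 4096), I, Pow(3, Rational(1, 2))))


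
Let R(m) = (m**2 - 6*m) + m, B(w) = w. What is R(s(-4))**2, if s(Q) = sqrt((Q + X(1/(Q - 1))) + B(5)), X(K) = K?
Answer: 516/25 - 16*sqrt(5)/5 ≈ 13.485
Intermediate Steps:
s(Q) = sqrt(5 + Q + 1/(-1 + Q)) (s(Q) = sqrt((Q + 1/(Q - 1)) + 5) = sqrt((Q + 1/(-1 + Q)) + 5) = sqrt(5 + Q + 1/(-1 + Q)))
R(m) = m**2 - 5*m
R(s(-4))**2 = (sqrt((1 + (-1 - 4)*(5 - 4))/(-1 - 4))*(-5 + sqrt((1 + (-1 - 4)*(5 - 4))/(-1 - 4))))**2 = (sqrt((1 - 5*1)/(-5))*(-5 + sqrt((1 - 5*1)/(-5))))**2 = (sqrt(-(1 - 5)/5)*(-5 + sqrt(-(1 - 5)/5)))**2 = (sqrt(-1/5*(-4))*(-5 + sqrt(-1/5*(-4))))**2 = (sqrt(4/5)*(-5 + sqrt(4/5)))**2 = ((2*sqrt(5)/5)*(-5 + 2*sqrt(5)/5))**2 = (2*sqrt(5)*(-5 + 2*sqrt(5)/5)/5)**2 = 4*(-5 + 2*sqrt(5)/5)**2/5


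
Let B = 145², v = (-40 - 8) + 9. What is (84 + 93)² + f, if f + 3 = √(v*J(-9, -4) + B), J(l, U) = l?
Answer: 31326 + 8*√334 ≈ 31472.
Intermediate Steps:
v = -39 (v = -48 + 9 = -39)
B = 21025
f = -3 + 8*√334 (f = -3 + √(-39*(-9) + 21025) = -3 + √(351 + 21025) = -3 + √21376 = -3 + 8*√334 ≈ 143.21)
(84 + 93)² + f = (84 + 93)² + (-3 + 8*√334) = 177² + (-3 + 8*√334) = 31329 + (-3 + 8*√334) = 31326 + 8*√334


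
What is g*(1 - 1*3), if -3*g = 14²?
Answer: 392/3 ≈ 130.67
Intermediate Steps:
g = -196/3 (g = -⅓*14² = -⅓*196 = -196/3 ≈ -65.333)
g*(1 - 1*3) = -196*(1 - 1*3)/3 = -196*(1 - 3)/3 = -196/3*(-2) = 392/3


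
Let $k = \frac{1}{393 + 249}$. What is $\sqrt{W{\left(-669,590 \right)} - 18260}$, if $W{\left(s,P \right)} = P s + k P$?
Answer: $\frac{5 i \sqrt{1702109883}}{321} \approx 642.63 i$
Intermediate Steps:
$k = \frac{1}{642} \approx 0.0015576$
$W{\left(s,P \right)} = \frac{P}{642} + P s$ ($W{\left(s,P \right)} = P s + \frac{P}{642} = \frac{P}{642} + P s$)
$\sqrt{W{\left(-669,590 \right)} - 18260} = \sqrt{590 \left(\frac{1}{642} - 669\right) - 18260} = \sqrt{590 \left(- \frac{429497}{642}\right) - 18260} = \sqrt{- \frac{126701615}{321} - 18260} = \sqrt{- \frac{132563075}{321}} = \frac{5 i \sqrt{1702109883}}{321}$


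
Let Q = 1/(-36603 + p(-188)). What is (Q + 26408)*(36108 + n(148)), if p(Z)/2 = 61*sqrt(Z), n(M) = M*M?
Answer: 2056803540402276460/1342577801 - 14154928*I*sqrt(47)/1342577801 ≈ 1.532e+9 - 0.07228*I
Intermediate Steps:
n(M) = M**2
p(Z) = 122*sqrt(Z) (p(Z) = 2*(61*sqrt(Z)) = 122*sqrt(Z))
Q = 1/(-36603 + 244*I*sqrt(47)) (Q = 1/(-36603 + 122*sqrt(-188)) = 1/(-36603 + 122*(2*I*sqrt(47))) = 1/(-36603 + 244*I*sqrt(47)) ≈ -2.7263e-5 - 1.2459e-6*I)
(Q + 26408)*(36108 + n(148)) = ((-36603/1342577801 - 244*I*sqrt(47)/1342577801) + 26408)*(36108 + 148**2) = (35454794532205/1342577801 - 244*I*sqrt(47)/1342577801)*(36108 + 21904) = (35454794532205/1342577801 - 244*I*sqrt(47)/1342577801)*58012 = 2056803540402276460/1342577801 - 14154928*I*sqrt(47)/1342577801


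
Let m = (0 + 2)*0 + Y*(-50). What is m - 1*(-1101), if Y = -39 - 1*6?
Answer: 3351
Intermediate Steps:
Y = -45 (Y = -39 - 6 = -45)
m = 2250 (m = (0 + 2)*0 - 45*(-50) = 2*0 + 2250 = 0 + 2250 = 2250)
m - 1*(-1101) = 2250 - 1*(-1101) = 2250 + 1101 = 3351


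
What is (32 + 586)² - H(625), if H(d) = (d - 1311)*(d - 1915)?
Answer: -503016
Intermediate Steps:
H(d) = (-1915 + d)*(-1311 + d) (H(d) = (-1311 + d)*(-1915 + d) = (-1915 + d)*(-1311 + d))
(32 + 586)² - H(625) = (32 + 586)² - (2510565 + 625² - 3226*625) = 618² - (2510565 + 390625 - 2016250) = 381924 - 1*884940 = 381924 - 884940 = -503016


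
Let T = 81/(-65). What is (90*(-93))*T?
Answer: 135594/13 ≈ 10430.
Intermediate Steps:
T = -81/65 (T = 81*(-1/65) = -81/65 ≈ -1.2462)
(90*(-93))*T = (90*(-93))*(-81/65) = -8370*(-81/65) = 135594/13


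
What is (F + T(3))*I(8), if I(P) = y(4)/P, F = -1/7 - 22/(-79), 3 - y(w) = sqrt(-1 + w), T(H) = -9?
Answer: -7353/2212 + 2451*sqrt(3)/2212 ≈ -1.4049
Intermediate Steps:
y(w) = 3 - sqrt(-1 + w)
F = 75/553 (F = -1*1/7 - 22*(-1/79) = -1/7 + 22/79 = 75/553 ≈ 0.13562)
I(P) = (3 - sqrt(3))/P (I(P) = (3 - sqrt(-1 + 4))/P = (3 - sqrt(3))/P)
(F + T(3))*I(8) = (75/553 - 9)*((3 - sqrt(3))/8) = -2451*(3 - sqrt(3))/2212 = -4902*(3/8 - sqrt(3)/8)/553 = -7353/2212 + 2451*sqrt(3)/2212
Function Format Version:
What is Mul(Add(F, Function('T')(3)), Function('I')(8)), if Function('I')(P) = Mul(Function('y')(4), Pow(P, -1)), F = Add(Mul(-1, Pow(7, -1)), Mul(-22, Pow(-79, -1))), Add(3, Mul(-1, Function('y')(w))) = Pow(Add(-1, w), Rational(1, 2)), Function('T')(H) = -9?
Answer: Add(Rational(-7353, 2212), Mul(Rational(2451, 2212), Pow(3, Rational(1, 2)))) ≈ -1.4049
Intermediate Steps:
Function('y')(w) = Add(3, Mul(-1, Pow(Add(-1, w), Rational(1, 2))))
F = Rational(75, 553) (F = Add(Mul(-1, Rational(1, 7)), Mul(-22, Rational(-1, 79))) = Add(Rational(-1, 7), Rational(22, 79)) = Rational(75, 553) ≈ 0.13562)
Function('I')(P) = Mul(Pow(P, -1), Add(3, Mul(-1, Pow(3, Rational(1, 2))))) (Function('I')(P) = Mul(Add(3, Mul(-1, Pow(Add(-1, 4), Rational(1, 2)))), Pow(P, -1)) = Mul(Add(3, Mul(-1, Pow(3, Rational(1, 2)))), Pow(P, -1)) = Mul(Pow(P, -1), Add(3, Mul(-1, Pow(3, Rational(1, 2))))))
Mul(Add(F, Function('T')(3)), Function('I')(8)) = Mul(Add(Rational(75, 553), -9), Mul(Pow(8, -1), Add(3, Mul(-1, Pow(3, Rational(1, 2)))))) = Mul(Rational(-4902, 553), Mul(Rational(1, 8), Add(3, Mul(-1, Pow(3, Rational(1, 2)))))) = Mul(Rational(-4902, 553), Add(Rational(3, 8), Mul(Rational(-1, 8), Pow(3, Rational(1, 2))))) = Add(Rational(-7353, 2212), Mul(Rational(2451, 2212), Pow(3, Rational(1, 2))))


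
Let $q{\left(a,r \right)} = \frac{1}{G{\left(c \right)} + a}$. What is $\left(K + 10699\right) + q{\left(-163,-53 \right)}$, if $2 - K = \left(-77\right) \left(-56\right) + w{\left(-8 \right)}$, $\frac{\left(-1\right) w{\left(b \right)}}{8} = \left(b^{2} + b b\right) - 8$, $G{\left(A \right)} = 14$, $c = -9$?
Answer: $\frac{1095000}{149} \approx 7349.0$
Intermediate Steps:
$w{\left(b \right)} = 64 - 16 b^{2}$ ($w{\left(b \right)} = - 8 \left(\left(b^{2} + b b\right) - 8\right) = - 8 \left(\left(b^{2} + b^{2}\right) - 8\right) = - 8 \left(2 b^{2} - 8\right) = - 8 \left(-8 + 2 b^{2}\right) = 64 - 16 b^{2}$)
$K = -3350$ ($K = 2 - \left(\left(-77\right) \left(-56\right) + \left(64 - 16 \left(-8\right)^{2}\right)\right) = 2 - \left(4312 + \left(64 - 1024\right)\right) = 2 - \left(4312 - 960\right) = 2 - 3352 = -3350$)
$q{\left(a,r \right)} = \frac{1}{14 + a}$
$\left(K + 10699\right) + q{\left(-163,-53 \right)} = \left(-3350 + 10699\right) + \frac{1}{14 - 163} = 7349 + \frac{1}{-149} = 7349 - \frac{1}{149} = \frac{1095000}{149}$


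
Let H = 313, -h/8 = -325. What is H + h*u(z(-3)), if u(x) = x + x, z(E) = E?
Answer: -15287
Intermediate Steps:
h = 2600 (h = -8*(-325) = 2600)
u(x) = 2*x
H + h*u(z(-3)) = 313 + 2600*(2*(-3)) = 313 + 2600*(-6) = 313 - 15600 = -15287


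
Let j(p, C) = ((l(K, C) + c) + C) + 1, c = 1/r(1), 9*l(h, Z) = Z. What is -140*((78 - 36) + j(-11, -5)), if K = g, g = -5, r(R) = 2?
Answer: -47810/9 ≈ -5312.2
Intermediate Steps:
K = -5
l(h, Z) = Z/9
c = ½ (c = 1/2 = ½ ≈ 0.50000)
j(p, C) = 3/2 + 10*C/9 (j(p, C) = ((C/9 + ½) + C) + 1 = ((½ + C/9) + C) + 1 = (½ + 10*C/9) + 1 = 3/2 + 10*C/9)
-140*((78 - 36) + j(-11, -5)) = -140*((78 - 36) + (3/2 + (10/9)*(-5))) = -140*(42 + (3/2 - 50/9)) = -140*(42 - 73/18) = -140*683/18 = -47810/9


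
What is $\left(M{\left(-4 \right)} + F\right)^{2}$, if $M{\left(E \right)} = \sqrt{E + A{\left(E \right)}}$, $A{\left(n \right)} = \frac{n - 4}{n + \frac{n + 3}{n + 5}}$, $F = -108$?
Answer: $\frac{58308}{5} - \frac{432 i \sqrt{15}}{5} \approx 11662.0 - 334.63 i$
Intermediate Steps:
$A{\left(n \right)} = \frac{-4 + n}{n + \frac{3 + n}{5 + n}}$
$M{\left(E \right)} = \sqrt{E + \frac{-20 + E + E^{2}}{3 + E^{2} + 6 E}}$
$\left(M{\left(-4 \right)} + F\right)^{2} = \left(\sqrt{\frac{-20 + \left(-4\right)^{3} + 4 \left(-4\right) + 7 \left(-4\right)^{2}}{3 + \left(-4\right)^{2} + 6 \left(-4\right)}} - 108\right)^{2} = \left(\sqrt{\frac{-20 - 64 - 16 + 7 \cdot 16}{3 + 16 - 24}} - 108\right)^{2} = \left(\sqrt{\frac{-20 - 64 - 16 + 112}{-5}} - 108\right)^{2} = \left(\sqrt{\left(- \frac{1}{5}\right) 12} - 108\right)^{2} = \left(\sqrt{- \frac{12}{5}} - 108\right)^{2} = \left(\frac{2 i \sqrt{15}}{5} - 108\right)^{2} = \left(-108 + \frac{2 i \sqrt{15}}{5}\right)^{2}$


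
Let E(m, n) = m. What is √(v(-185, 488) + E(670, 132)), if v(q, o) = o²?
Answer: √238814 ≈ 488.69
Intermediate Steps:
√(v(-185, 488) + E(670, 132)) = √(488² + 670) = √(238144 + 670) = √238814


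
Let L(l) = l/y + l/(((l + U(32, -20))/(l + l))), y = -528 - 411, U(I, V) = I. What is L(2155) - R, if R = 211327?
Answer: -141754293982/684531 ≈ -2.0708e+5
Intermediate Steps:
y = -939
L(l) = -l/939 + 2*l²/(32 + l) (L(l) = l/(-939) + l/(((l + 32)/(l + l))) = l*(-1/939) + l/(((32 + l)/((2*l)))) = -l/939 + l/(((32 + l)*(1/(2*l)))) = -l/939 + l/(((32 + l)/(2*l))) = -l/939 + l*(2*l/(32 + l)) = -l/939 + 2*l²/(32 + l))
L(2155) - R = (1/939)*2155*(-32 + 1877*2155)/(32 + 2155) - 1*211327 = (1/939)*2155*(-32 + 4044935)/2187 - 211327 = (1/939)*2155*(1/2187)*4044903 - 211327 = 2905588655/684531 - 211327 = -141754293982/684531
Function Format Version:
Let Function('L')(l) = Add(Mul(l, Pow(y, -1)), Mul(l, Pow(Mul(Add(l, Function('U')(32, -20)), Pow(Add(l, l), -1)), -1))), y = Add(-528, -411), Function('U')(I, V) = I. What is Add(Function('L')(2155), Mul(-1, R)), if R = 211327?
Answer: Rational(-141754293982, 684531) ≈ -2.0708e+5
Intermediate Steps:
y = -939
Function('L')(l) = Add(Mul(Rational(-1, 939), l), Mul(2, Pow(l, 2), Pow(Add(32, l), -1))) (Function('L')(l) = Add(Mul(l, Pow(-939, -1)), Mul(l, Pow(Mul(Add(l, 32), Pow(Add(l, l), -1)), -1))) = Add(Mul(l, Rational(-1, 939)), Mul(l, Pow(Mul(Add(32, l), Pow(Mul(2, l), -1)), -1))) = Add(Mul(Rational(-1, 939), l), Mul(l, Pow(Mul(Add(32, l), Mul(Rational(1, 2), Pow(l, -1))), -1))) = Add(Mul(Rational(-1, 939), l), Mul(l, Pow(Mul(Rational(1, 2), Pow(l, -1), Add(32, l)), -1))) = Add(Mul(Rational(-1, 939), l), Mul(l, Mul(2, l, Pow(Add(32, l), -1)))) = Add(Mul(Rational(-1, 939), l), Mul(2, Pow(l, 2), Pow(Add(32, l), -1))))
Add(Function('L')(2155), Mul(-1, R)) = Add(Mul(Rational(1, 939), 2155, Pow(Add(32, 2155), -1), Add(-32, Mul(1877, 2155))), Mul(-1, 211327)) = Add(Mul(Rational(1, 939), 2155, Pow(2187, -1), Add(-32, 4044935)), -211327) = Add(Mul(Rational(1, 939), 2155, Rational(1, 2187), 4044903), -211327) = Add(Rational(2905588655, 684531), -211327) = Rational(-141754293982, 684531)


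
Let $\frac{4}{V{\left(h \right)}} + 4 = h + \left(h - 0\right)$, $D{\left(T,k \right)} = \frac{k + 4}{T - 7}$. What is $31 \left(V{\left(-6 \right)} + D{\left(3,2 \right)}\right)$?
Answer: $- \frac{217}{4} \approx -54.25$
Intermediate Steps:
$D{\left(T,k \right)} = \frac{4 + k}{-7 + T}$
$V{\left(h \right)} = \frac{4}{-4 + 2 h}$ ($V{\left(h \right)} = \frac{4}{-4 + \left(h + \left(h - 0\right)\right)} = \frac{4}{-4 + \left(h + \left(h + 0\right)\right)} = \frac{4}{-4 + \left(h + h\right)} = \frac{4}{-4 + 2 h}$)
$31 \left(V{\left(-6 \right)} + D{\left(3,2 \right)}\right) = 31 \left(\frac{2}{-2 - 6} + \frac{4 + 2}{-7 + 3}\right) = 31 \left(\frac{2}{-8} + \frac{1}{-4} \cdot 6\right) = 31 \left(2 \left(- \frac{1}{8}\right) - \frac{3}{2}\right) = 31 \left(- \frac{1}{4} - \frac{3}{2}\right) = 31 \left(- \frac{7}{4}\right) = - \frac{217}{4}$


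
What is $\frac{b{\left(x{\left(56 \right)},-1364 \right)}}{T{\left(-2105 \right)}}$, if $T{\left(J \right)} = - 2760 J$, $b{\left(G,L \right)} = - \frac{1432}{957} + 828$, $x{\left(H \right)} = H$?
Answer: $\frac{197741}{1389994650} \approx 0.00014226$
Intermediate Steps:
$b{\left(G,L \right)} = \frac{790964}{957}$ ($b{\left(G,L \right)} = \left(-1432\right) \frac{1}{957} + 828 = - \frac{1432}{957} + 828 = \frac{790964}{957}$)
$\frac{b{\left(x{\left(56 \right)},-1364 \right)}}{T{\left(-2105 \right)}} = \frac{790964}{957 \left(\left(-2760\right) \left(-2105\right)\right)} = \frac{790964}{957 \cdot 5809800} = \frac{790964}{957} \cdot \frac{1}{5809800} = \frac{197741}{1389994650}$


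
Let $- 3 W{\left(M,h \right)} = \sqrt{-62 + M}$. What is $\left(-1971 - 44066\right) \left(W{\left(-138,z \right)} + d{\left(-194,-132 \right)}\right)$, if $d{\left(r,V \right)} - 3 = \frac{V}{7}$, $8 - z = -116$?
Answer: $\frac{5110107}{7} + \frac{460370 i \sqrt{2}}{3} \approx 7.3002 \cdot 10^{5} + 2.1702 \cdot 10^{5} i$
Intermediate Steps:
$z = 124$ ($z = 8 - -116 = 8 + 116 = 124$)
$W{\left(M,h \right)} = - \frac{\sqrt{-62 + M}}{3}$
$d{\left(r,V \right)} = 3 + \frac{V}{7}$
$\left(-1971 - 44066\right) \left(W{\left(-138,z \right)} + d{\left(-194,-132 \right)}\right) = \left(-1971 - 44066\right) \left(- \frac{\sqrt{-62 - 138}}{3} + \left(3 + \frac{1}{7} \left(-132\right)\right)\right) = - 46037 \left(- \frac{\sqrt{-200}}{3} + \left(3 - \frac{132}{7}\right)\right) = - 46037 \left(- \frac{10 i \sqrt{2}}{3} - \frac{111}{7}\right) = - 46037 \left(- \frac{111}{7} - \frac{10 i \sqrt{2}}{3}\right) = \frac{5110107}{7} + \frac{460370 i \sqrt{2}}{3}$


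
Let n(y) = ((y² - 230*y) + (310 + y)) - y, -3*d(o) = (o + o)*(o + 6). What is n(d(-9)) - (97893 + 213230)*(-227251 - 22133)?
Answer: 77589103006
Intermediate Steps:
d(o) = -2*o*(6 + o)/3 (d(o) = -(o + o)*(o + 6)/3 = -2*o*(6 + o)/3)
n(y) = 310 + y² - 230*y (n(y) = (310 + y² - 229*y) - y = 310 + y² - 230*y)
n(d(-9)) - (97893 + 213230)*(-227251 - 22133) = (310 + (-⅔*(-9)*(6 - 9))² - (-460)*(-9)*(6 - 9)/3) - (97893 + 213230)*(-227251 - 22133) = (310 + (-⅔*(-9)*(-3))² - (-460)*(-9)*(-3)/3) - 311123*(-249384) = (310 + (-18)² - 230*(-18)) - 1*(-77589098232) = (310 + 324 + 4140) + 77589098232 = 4774 + 77589098232 = 77589103006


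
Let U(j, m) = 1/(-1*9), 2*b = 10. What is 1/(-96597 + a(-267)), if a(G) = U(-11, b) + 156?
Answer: -9/867970 ≈ -1.0369e-5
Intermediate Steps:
b = 5 (b = (1/2)*10 = 5)
U(j, m) = -1/9 (U(j, m) = 1/(-9) = -1/9)
a(G) = 1403/9 (a(G) = -1/9 + 156 = 1403/9)
1/(-96597 + a(-267)) = 1/(-96597 + 1403/9) = 1/(-867970/9) = -9/867970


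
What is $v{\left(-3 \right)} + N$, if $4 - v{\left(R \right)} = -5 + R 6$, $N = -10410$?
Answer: $-10383$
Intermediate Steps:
$v{\left(R \right)} = 9 - 6 R$ ($v{\left(R \right)} = 4 - \left(-5 + R 6\right) = 4 - \left(-5 + 6 R\right) = 9 - 6 R$)
$v{\left(-3 \right)} + N = \left(9 - -18\right) - 10410 = \left(9 + 18\right) - 10410 = 27 - 10410 = -10383$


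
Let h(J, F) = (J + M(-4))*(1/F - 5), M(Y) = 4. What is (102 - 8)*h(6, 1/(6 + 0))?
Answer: 940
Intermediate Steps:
h(J, F) = (-5 + 1/F)*(4 + J) (h(J, F) = (J + 4)*(1/F - 5) = (4 + J)*(-5 + 1/F) = (-5 + 1/F)*(4 + J))
(102 - 8)*h(6, 1/(6 + 0)) = (102 - 8)*((4 + 6 - 5*(4 + 6)/(6 + 0))/(1/(6 + 0))) = 94*((4 + 6 - 5*10/6)/(1/6)) = 94*((4 + 6 - 5*⅙*10)/(⅙)) = 94*(6*(4 + 6 - 25/3)) = 94*(6*(5/3)) = 94*10 = 940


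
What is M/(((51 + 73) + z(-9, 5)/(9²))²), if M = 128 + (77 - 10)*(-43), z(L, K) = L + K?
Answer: -18062433/100801600 ≈ -0.17919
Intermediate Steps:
z(L, K) = K + L
M = -2753 (M = 128 + 67*(-43) = 128 - 2881 = -2753)
M/(((51 + 73) + z(-9, 5)/(9²))²) = -2753/((51 + 73) + (5 - 9)/(9²))² = -2753/(124 - 4/81)² = -2753/((10040/81)²) = -2753/100801600/6561 = -2753*6561/100801600 = -18062433/100801600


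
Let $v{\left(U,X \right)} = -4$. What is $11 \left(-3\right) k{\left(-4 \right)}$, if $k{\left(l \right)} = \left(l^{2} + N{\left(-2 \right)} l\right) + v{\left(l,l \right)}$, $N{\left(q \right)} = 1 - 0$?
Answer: $-264$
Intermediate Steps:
$N{\left(q \right)} = 1$ ($N{\left(q \right)} = 1 + 0 = 1$)
$k{\left(l \right)} = -4 + l + l^{2}$ ($k{\left(l \right)} = \left(l^{2} + 1 l\right) - 4 = \left(l^{2} + l\right) - 4 = \left(l + l^{2}\right) - 4 = -4 + l + l^{2}$)
$11 \left(-3\right) k{\left(-4 \right)} = 11 \left(-3\right) \left(-4 - 4 + \left(-4\right)^{2}\right) = - 33 \left(-4 - 4 + 16\right) = \left(-33\right) 8 = -264$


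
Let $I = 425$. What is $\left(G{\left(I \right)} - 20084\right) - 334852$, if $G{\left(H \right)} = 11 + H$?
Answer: $-354500$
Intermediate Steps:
$\left(G{\left(I \right)} - 20084\right) - 334852 = \left(\left(11 + 425\right) - 20084\right) - 334852 = \left(436 - 20084\right) - 334852 = -19648 - 334852 = -354500$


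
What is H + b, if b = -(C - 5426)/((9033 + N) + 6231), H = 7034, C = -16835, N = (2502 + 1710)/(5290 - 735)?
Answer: 489187601743/69531732 ≈ 7035.5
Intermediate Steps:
N = 4212/4555 ≈ 0.92470
b = 101398855/69531732 (b = -(-16835 - 5426)/((9033 + 4212/4555) + 6231) = -(-22261)/(41149527/4555 + 6231) = -(-22261)/69531732/4555 = -(-22261)*4555/69531732 = -1*(-101398855/69531732) = 101398855/69531732 ≈ 1.4583)
H + b = 7034 + 101398855/69531732 = 489187601743/69531732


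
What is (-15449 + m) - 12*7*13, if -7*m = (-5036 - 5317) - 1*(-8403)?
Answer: -113837/7 ≈ -16262.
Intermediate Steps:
m = 1950/7 (m = -((-5036 - 5317) - 1*(-8403))/7 = -(-10353 + 8403)/7 = -⅐*(-1950) = 1950/7 ≈ 278.57)
(-15449 + m) - 12*7*13 = (-15449 + 1950/7) - 12*7*13 = -106193/7 - 84*13 = -106193/7 - 1092 = -113837/7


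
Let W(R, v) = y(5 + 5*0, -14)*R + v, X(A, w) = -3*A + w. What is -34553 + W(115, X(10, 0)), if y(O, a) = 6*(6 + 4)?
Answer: -27683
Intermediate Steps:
y(O, a) = 60 (y(O, a) = 6*10 = 60)
X(A, w) = w - 3*A
W(R, v) = v + 60*R (W(R, v) = 60*R + v = v + 60*R)
-34553 + W(115, X(10, 0)) = -34553 + ((0 - 3*10) + 60*115) = -34553 + ((0 - 30) + 6900) = -34553 + (-30 + 6900) = -34553 + 6870 = -27683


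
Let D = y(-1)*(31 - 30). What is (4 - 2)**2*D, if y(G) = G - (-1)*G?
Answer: -8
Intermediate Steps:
y(G) = 2*G (y(G) = G + G = 2*G)
D = -2 (D = (2*(-1))*(31 - 30) = -2*1 = -2)
(4 - 2)**2*D = (4 - 2)**2*(-2) = 2**2*(-2) = 4*(-2) = -8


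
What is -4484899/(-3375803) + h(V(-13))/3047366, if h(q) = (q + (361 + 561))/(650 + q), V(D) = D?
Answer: 8705964067088585/6553014740480026 ≈ 1.3285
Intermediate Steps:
h(q) = (922 + q)/(650 + q) (h(q) = (q + 922)/(650 + q) = (922 + q)/(650 + q))
-4484899/(-3375803) + h(V(-13))/3047366 = -4484899/(-3375803) + ((922 - 13)/(650 - 13))/3047366 = -4484899*(-1/3375803) + (909/637)*(1/3047366) = 4484899/3375803 + ((1/637)*909)*(1/3047366) = 4484899/3375803 + (909/637)*(1/3047366) = 4484899/3375803 + 909/1941172142 = 8705964067088585/6553014740480026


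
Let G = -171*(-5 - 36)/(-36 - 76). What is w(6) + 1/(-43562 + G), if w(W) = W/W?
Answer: 4885843/4885955 ≈ 0.99998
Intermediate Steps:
w(W) = 1
G = -7011/112 (G = -(-7011)/(-112) = -(-7011)*(-1)/112 = -171*41/112 = -7011/112 ≈ -62.598)
w(6) + 1/(-43562 + G) = 1 + 1/(-43562 - 7011/112) = 1 + 1/(-4885955/112) = 1 - 112/4885955 = 4885843/4885955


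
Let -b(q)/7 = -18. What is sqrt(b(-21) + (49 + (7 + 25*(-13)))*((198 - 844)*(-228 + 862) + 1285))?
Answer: sqrt(109827177) ≈ 10480.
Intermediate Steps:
b(q) = 126 (b(q) = -7*(-18) = 126)
sqrt(b(-21) + (49 + (7 + 25*(-13)))*((198 - 844)*(-228 + 862) + 1285)) = sqrt(126 + (49 + (7 + 25*(-13)))*((198 - 844)*(-228 + 862) + 1285)) = sqrt(126 + (49 + (7 - 325))*(-646*634 + 1285)) = sqrt(126 + (49 - 318)*(-409564 + 1285)) = sqrt(126 - 269*(-408279)) = sqrt(126 + 109827051) = sqrt(109827177)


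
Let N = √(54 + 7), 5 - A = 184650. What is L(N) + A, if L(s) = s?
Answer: -184645 + √61 ≈ -1.8464e+5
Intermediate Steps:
A = -184645 (A = 5 - 1*184650 = 5 - 184650 = -184645)
N = √61 ≈ 7.8102
L(N) + A = √61 - 184645 = -184645 + √61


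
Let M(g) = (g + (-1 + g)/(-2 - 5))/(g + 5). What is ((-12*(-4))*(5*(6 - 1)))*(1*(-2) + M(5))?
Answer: -13080/7 ≈ -1868.6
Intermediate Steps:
M(g) = (⅐ + 6*g/7)/(5 + g) (M(g) = (g + (-1 + g)/(-7))/(5 + g) = (g + (-1 + g)*(-⅐))/(5 + g) = (g + (⅐ - g/7))/(5 + g) = (⅐ + 6*g/7)/(5 + g))
((-12*(-4))*(5*(6 - 1)))*(1*(-2) + M(5)) = ((-12*(-4))*(5*(6 - 1)))*(1*(-2) + (1 + 6*5)/(7*(5 + 5))) = (48*(5*5))*(-2 + (⅐)*(1 + 30)/10) = (48*25)*(-2 + (⅐)*(⅒)*31) = 1200*(-2 + 31/70) = 1200*(-109/70) = -13080/7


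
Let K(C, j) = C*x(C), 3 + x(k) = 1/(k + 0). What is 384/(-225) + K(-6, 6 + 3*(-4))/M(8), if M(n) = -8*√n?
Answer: -128/75 - 19*√2/32 ≈ -2.5464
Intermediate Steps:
x(k) = -3 + 1/k (x(k) = -3 + 1/(k + 0) = -3 + 1/k)
K(C, j) = C*(-3 + 1/C)
384/(-225) + K(-6, 6 + 3*(-4))/M(8) = 384/(-225) + (1 - 3*(-6))/((-16*√2)) = 384*(-1/225) + (1 + 18)/((-16*√2)) = -128/75 + 19/((-16*√2)) = -128/75 + 19*(-√2/32) = -128/75 - 19*√2/32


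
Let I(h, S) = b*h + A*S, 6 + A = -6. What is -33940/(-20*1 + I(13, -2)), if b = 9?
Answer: -33940/121 ≈ -280.50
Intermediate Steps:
A = -12 (A = -6 - 6 = -12)
I(h, S) = -12*S + 9*h (I(h, S) = 9*h - 12*S = -12*S + 9*h)
-33940/(-20*1 + I(13, -2)) = -33940/(-20*1 + (-12*(-2) + 9*13)) = -33940/(-20 + (24 + 117)) = -33940/(-20 + 141) = -33940/121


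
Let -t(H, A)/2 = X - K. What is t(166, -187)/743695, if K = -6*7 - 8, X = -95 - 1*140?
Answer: 74/148739 ≈ 0.00049752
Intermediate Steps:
X = -235 (X = -95 - 140 = -235)
K = -50 (K = -42 - 8 = -50)
t(H, A) = 370 (t(H, A) = -2*(-235 - 1*(-50)) = -2*(-235 + 50) = -2*(-185) = 370)
t(166, -187)/743695 = 370/743695 = 370*(1/743695) = 74/148739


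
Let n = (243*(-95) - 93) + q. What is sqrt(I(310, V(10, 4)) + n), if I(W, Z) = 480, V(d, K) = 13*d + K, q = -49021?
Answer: I*sqrt(71719) ≈ 267.8*I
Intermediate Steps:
V(d, K) = K + 13*d
n = -72199 (n = (243*(-95) - 93) - 49021 = (-23085 - 93) - 49021 = -23178 - 49021 = -72199)
sqrt(I(310, V(10, 4)) + n) = sqrt(480 - 72199) = sqrt(-71719) = I*sqrt(71719)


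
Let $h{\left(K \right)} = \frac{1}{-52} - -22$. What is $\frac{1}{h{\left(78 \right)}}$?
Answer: $\frac{52}{1143} \approx 0.045494$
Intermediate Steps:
$h{\left(K \right)} = \frac{1143}{52}$ ($h{\left(K \right)} = - \frac{1}{52} + 22 = \frac{1143}{52}$)
$\frac{1}{h{\left(78 \right)}} = \frac{1}{\frac{1143}{52}} = \frac{52}{1143}$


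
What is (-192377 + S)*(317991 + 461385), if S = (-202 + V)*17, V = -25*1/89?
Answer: -13582656295104/89 ≈ -1.5261e+11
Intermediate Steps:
V = -25/89 (V = -25*1/89 = -25/89 ≈ -0.28090)
S = -306051/89 (S = (-202 - 25/89)*17 = -18003/89*17 = -306051/89 ≈ -3438.8)
(-192377 + S)*(317991 + 461385) = (-192377 - 306051/89)*(317991 + 461385) = -17427604/89*779376 = -13582656295104/89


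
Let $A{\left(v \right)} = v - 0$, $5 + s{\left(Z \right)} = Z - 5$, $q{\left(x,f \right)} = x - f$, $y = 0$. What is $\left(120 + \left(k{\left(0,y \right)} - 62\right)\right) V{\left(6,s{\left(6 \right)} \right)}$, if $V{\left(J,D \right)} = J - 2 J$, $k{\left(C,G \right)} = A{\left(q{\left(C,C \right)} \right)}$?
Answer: $-348$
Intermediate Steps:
$s{\left(Z \right)} = -10 + Z$ ($s{\left(Z \right)} = -5 + \left(Z - 5\right) = -5 + \left(-5 + Z\right) = -10 + Z$)
$A{\left(v \right)} = v$ ($A{\left(v \right)} = v + 0 = v$)
$k{\left(C,G \right)} = 0$ ($k{\left(C,G \right)} = C - C = 0$)
$V{\left(J,D \right)} = - J$
$\left(120 + \left(k{\left(0,y \right)} - 62\right)\right) V{\left(6,s{\left(6 \right)} \right)} = \left(120 + \left(0 - 62\right)\right) \left(\left(-1\right) 6\right) = \left(120 + \left(0 - 62\right)\right) \left(-6\right) = \left(120 - 62\right) \left(-6\right) = 58 \left(-6\right) = -348$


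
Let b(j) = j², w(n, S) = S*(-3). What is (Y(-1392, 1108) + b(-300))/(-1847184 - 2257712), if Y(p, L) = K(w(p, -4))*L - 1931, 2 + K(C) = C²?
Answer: -245405/4104896 ≈ -0.059783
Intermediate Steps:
w(n, S) = -3*S
K(C) = -2 + C²
Y(p, L) = -1931 + 142*L (Y(p, L) = (-2 + (-3*(-4))²)*L - 1931 = (-2 + 12²)*L - 1931 = (-2 + 144)*L - 1931 = 142*L - 1931 = -1931 + 142*L)
(Y(-1392, 1108) + b(-300))/(-1847184 - 2257712) = ((-1931 + 142*1108) + (-300)²)/(-1847184 - 2257712) = ((-1931 + 157336) + 90000)/(-4104896) = (155405 + 90000)*(-1/4104896) = 245405*(-1/4104896) = -245405/4104896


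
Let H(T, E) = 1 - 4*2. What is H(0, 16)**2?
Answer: 49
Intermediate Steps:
H(T, E) = -7 (H(T, E) = 1 - 8 = -7)
H(0, 16)**2 = (-7)**2 = 49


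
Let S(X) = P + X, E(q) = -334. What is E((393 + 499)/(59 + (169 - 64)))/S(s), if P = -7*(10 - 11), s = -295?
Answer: 167/144 ≈ 1.1597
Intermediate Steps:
P = 7 (P = -7*(-1) = 7)
S(X) = 7 + X
E((393 + 499)/(59 + (169 - 64)))/S(s) = -334/(7 - 295) = -334/(-288) = -334*(-1/288) = 167/144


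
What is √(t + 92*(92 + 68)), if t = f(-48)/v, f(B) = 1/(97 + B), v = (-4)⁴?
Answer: 27*√253289/112 ≈ 121.33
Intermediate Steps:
v = 256
t = 1/12544 (t = 1/((97 - 48)*256) = (1/256)/49 = (1/49)*(1/256) = 1/12544 ≈ 7.9719e-5)
√(t + 92*(92 + 68)) = √(1/12544 + 92*(92 + 68)) = √(1/12544 + 92*160) = √(1/12544 + 14720) = √(184647681/12544) = 27*√253289/112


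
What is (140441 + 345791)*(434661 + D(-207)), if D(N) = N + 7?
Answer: 211248840952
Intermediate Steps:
D(N) = 7 + N
(140441 + 345791)*(434661 + D(-207)) = (140441 + 345791)*(434661 + (7 - 207)) = 486232*(434661 - 200) = 486232*434461 = 211248840952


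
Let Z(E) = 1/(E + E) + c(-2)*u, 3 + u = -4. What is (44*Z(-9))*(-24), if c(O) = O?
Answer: -44176/3 ≈ -14725.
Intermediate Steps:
u = -7 (u = -3 - 4 = -7)
Z(E) = 14 + 1/(2*E) (Z(E) = 1/(E + E) - 2*(-7) = 1/(2*E) + 14 = 14 + 1/(2*E))
(44*Z(-9))*(-24) = (44*(14 + (½)/(-9)))*(-24) = (44*(14 + (½)*(-⅑)))*(-24) = (44*(14 - 1/18))*(-24) = (44*(251/18))*(-24) = (5522/9)*(-24) = -44176/3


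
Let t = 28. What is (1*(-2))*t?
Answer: -56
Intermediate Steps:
(1*(-2))*t = (1*(-2))*28 = -2*28 = -56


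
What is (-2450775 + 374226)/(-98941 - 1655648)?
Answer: 692183/584863 ≈ 1.1835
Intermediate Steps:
(-2450775 + 374226)/(-98941 - 1655648) = -2076549/(-1754589) = -2076549*(-1/1754589) = 692183/584863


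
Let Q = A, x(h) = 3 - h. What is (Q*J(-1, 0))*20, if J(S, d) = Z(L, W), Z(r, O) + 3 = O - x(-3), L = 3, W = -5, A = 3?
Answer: -840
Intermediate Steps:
Z(r, O) = -9 + O (Z(r, O) = -3 + (O - (3 - 1*(-3))) = -3 + (O - (3 + 3)) = -3 + (O - 1*6) = -3 + (O - 6) = -3 + (-6 + O) = -9 + O)
Q = 3
J(S, d) = -14 (J(S, d) = -9 - 5 = -14)
(Q*J(-1, 0))*20 = (3*(-14))*20 = -42*20 = -840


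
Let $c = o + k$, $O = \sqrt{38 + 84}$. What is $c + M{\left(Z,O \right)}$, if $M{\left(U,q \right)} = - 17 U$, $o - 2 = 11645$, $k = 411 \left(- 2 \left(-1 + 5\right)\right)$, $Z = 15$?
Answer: $8104$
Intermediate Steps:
$O = \sqrt{122} \approx 11.045$
$k = -3288$ ($k = 411 \left(\left(-2\right) 4\right) = 411 \left(-8\right) = -3288$)
$o = 11647$ ($o = 2 + 11645 = 11647$)
$c = 8359$ ($c = 11647 - 3288 = 8359$)
$c + M{\left(Z,O \right)} = 8359 - 255 = 8104$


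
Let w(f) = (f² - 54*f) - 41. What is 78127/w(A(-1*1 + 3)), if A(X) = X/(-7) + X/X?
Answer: -3828223/3874 ≈ -988.18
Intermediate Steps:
A(X) = 1 - X/7 (A(X) = X*(-⅐) + 1 = -X/7 + 1 = 1 - X/7)
w(f) = -41 + f² - 54*f
78127/w(A(-1*1 + 3)) = 78127/(-41 + (1 - (-1*1 + 3)/7)² - 54*(1 - (-1*1 + 3)/7)) = 78127/(-41 + (1 - (-1 + 3)/7)² - 54*(1 - (-1 + 3)/7)) = 78127/(-41 + (1 - ⅐*2)² - 54*(1 - ⅐*2)) = 78127/(-41 + (1 - 2/7)² - 54*(1 - 2/7)) = 78127/(-41 + (5/7)² - 54*5/7) = 78127/(-41 + 25/49 - 270/7) = 78127/(-3874/49) = 78127*(-49/3874) = -3828223/3874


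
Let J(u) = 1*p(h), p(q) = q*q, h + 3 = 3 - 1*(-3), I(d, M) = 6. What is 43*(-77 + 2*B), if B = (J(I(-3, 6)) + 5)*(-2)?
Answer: -5719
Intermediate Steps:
h = 3 (h = -3 + (3 - 1*(-3)) = -3 + (3 + 3) = -3 + 6 = 3)
p(q) = q**2
J(u) = 9 (J(u) = 1*3**2 = 1*9 = 9)
B = -28 (B = (9 + 5)*(-2) = 14*(-2) = -28)
43*(-77 + 2*B) = 43*(-77 + 2*(-28)) = 43*(-77 - 56) = 43*(-133) = -5719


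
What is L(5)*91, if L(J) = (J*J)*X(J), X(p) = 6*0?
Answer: 0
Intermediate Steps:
X(p) = 0
L(J) = 0 (L(J) = (J*J)*0 = J**2*0 = 0)
L(5)*91 = 0*91 = 0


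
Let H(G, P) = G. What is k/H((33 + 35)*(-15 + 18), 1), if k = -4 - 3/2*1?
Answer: -11/408 ≈ -0.026961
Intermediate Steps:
k = -11/2 (k = -4 - 3*½*1 = -4 - 3/2*1 = -4 - 3/2 = -11/2 ≈ -5.5000)
k/H((33 + 35)*(-15 + 18), 1) = -11/2/((33 + 35)*(-15 + 18)) = -11/2/(68*3) = -11/2/204 = (1/204)*(-11/2) = -11/408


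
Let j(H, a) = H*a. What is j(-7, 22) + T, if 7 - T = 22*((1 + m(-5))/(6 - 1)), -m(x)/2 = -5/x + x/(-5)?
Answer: -669/5 ≈ -133.80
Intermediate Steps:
m(x) = 10/x + 2*x/5 (m(x) = -2*(-5/x + x/(-5)) = -2*(-5/x + x*(-1/5)) = -2*(-5/x - x/5) = 10/x + 2*x/5)
T = 101/5 (T = 7 - 22*(1 + (10/(-5) + (2/5)*(-5)))/(6 - 1) = 7 - 22*(1 + (10*(-1/5) - 2))/5 = 7 - 22*(1 + (-2 - 2))*(1/5) = 7 - 22*(1 - 4)*(1/5) = 7 - 22*(-3*1/5) = 7 - 22*(-3)/5 = 7 - 1*(-66/5) = 7 + 66/5 = 101/5 ≈ 20.200)
j(-7, 22) + T = -7*22 + 101/5 = -154 + 101/5 = -669/5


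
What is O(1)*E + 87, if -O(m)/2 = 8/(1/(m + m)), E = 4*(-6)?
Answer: 855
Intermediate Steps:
E = -24
O(m) = -32*m (O(m) = -16/(1/(m + m)) = -16/(1/(2*m)) = -16*2*m = -32*m)
O(1)*E + 87 = -32*1*(-24) + 87 = -32*(-24) + 87 = 768 + 87 = 855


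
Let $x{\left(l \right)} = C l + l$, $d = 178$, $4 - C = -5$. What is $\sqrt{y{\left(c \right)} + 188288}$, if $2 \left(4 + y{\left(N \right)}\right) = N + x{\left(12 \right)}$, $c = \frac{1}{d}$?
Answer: $\frac{\sqrt{5967491385}}{178} \approx 433.99$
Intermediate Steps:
$C = 9$ ($C = 4 - -5 = 4 + 5 = 9$)
$c = \frac{1}{178} \approx 0.005618$
$x{\left(l \right)} = 10 l$ ($x{\left(l \right)} = 9 l + l = 10 l$)
$y{\left(N \right)} = 56 + \frac{N}{2}$ ($y{\left(N \right)} = -4 + \frac{N + 10 \cdot 12}{2} = -4 + \frac{N + 120}{2} = -4 + \frac{120 + N}{2} = -4 + \left(60 + \frac{N}{2}\right) = 56 + \frac{N}{2}$)
$\sqrt{y{\left(c \right)} + 188288} = \sqrt{\left(56 + \frac{1}{2} \cdot \frac{1}{178}\right) + 188288} = \sqrt{\left(56 + \frac{1}{356}\right) + 188288} = \sqrt{\frac{19937}{356} + 188288} = \sqrt{\frac{67050465}{356}} = \frac{\sqrt{5967491385}}{178}$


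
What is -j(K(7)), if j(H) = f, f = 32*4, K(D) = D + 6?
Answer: -128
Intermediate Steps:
K(D) = 6 + D
f = 128
j(H) = 128
-j(K(7)) = -1*128 = -128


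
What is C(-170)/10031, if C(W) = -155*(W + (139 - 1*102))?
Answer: 2945/1433 ≈ 2.0551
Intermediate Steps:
C(W) = -5735 - 155*W (C(W) = -155*(W + (139 - 102)) = -155*(W + 37) = -155*(37 + W) = -5735 - 155*W)
C(-170)/10031 = (-5735 - 155*(-170))/10031 = (-5735 + 26350)*(1/10031) = 20615*(1/10031) = 2945/1433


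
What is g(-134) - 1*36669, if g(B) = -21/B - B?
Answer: -4895669/134 ≈ -36535.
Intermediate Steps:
g(B) = -B - 21/B
g(-134) - 1*36669 = (-1*(-134) - 21/(-134)) - 1*36669 = (134 - 21*(-1/134)) - 36669 = (134 + 21/134) - 36669 = 17977/134 - 36669 = -4895669/134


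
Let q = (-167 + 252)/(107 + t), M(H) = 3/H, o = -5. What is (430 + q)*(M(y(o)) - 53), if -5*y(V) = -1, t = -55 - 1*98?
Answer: -374205/23 ≈ -16270.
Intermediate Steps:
t = -153 (t = -55 - 98 = -153)
y(V) = 1/5 (y(V) = -1/5*(-1) = 1/5)
q = -85/46 (q = (-167 + 252)/(107 - 153) = 85/(-46) = 85*(-1/46) = -85/46 ≈ -1.8478)
(430 + q)*(M(y(o)) - 53) = (430 - 85/46)*(3/(1/5) - 53) = 19695*(3*5 - 53)/46 = 19695*(15 - 53)/46 = (19695/46)*(-38) = -374205/23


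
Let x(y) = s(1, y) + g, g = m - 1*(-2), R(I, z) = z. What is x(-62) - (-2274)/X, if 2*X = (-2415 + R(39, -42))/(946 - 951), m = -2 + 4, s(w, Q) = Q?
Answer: -39922/819 ≈ -48.745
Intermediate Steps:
m = 2
g = 4 (g = 2 - 1*(-2) = 2 + 2 = 4)
X = 2457/10 (X = ((-2415 - 42)/(946 - 951))/2 = (-2457/(-5))/2 = (-2457*(-1/5))/2 = (1/2)*(2457/5) = 2457/10 ≈ 245.70)
x(y) = 4 + y (x(y) = y + 4 = 4 + y)
x(-62) - (-2274)/X = (4 - 62) - (-2274)/2457/10 = -58 - (-2274)*10/2457 = -58 - 1*(-7580/819) = -58 + 7580/819 = -39922/819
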